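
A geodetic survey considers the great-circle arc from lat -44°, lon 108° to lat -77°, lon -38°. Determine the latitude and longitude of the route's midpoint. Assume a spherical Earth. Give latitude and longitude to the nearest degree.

From cos δ = sin φ₁ sin φ₂ + cos φ₁ cos φ₂ cos Δλ, the central angle is δ ≈ 0.997 rad (57.1°).
Interpolate at f = 1/2 with slerp weights a = sin((1−f)δ)/sin δ ≈ 0.569, b = sin(fδ)/sin δ ≈ 0.569.
p = a·p₁ + b·p₂ ≈ (-0.026, 0.311, -0.950); φ = arcsin(p_z) ≈ -71.84°, λ = atan2(p_y, p_x) ≈ 94.72°.

≈ lat -72°, lon 95°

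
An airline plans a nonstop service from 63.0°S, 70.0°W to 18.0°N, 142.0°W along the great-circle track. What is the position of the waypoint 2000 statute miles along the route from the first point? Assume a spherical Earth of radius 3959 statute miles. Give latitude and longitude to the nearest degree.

≈ 44°S, 108°W

The haversine formula gives a central angle δ ≈ 1.713 rad (98.2°) between the endpoints. The total great-circle distance is δ·R ≈ 1.713 × 3959 ≈ 6783 mi, so the target fraction is f = 2000/6783 ≈ 0.295.
Interpolate at f ≈ 0.295 with slerp weights a = sin((1−f)δ)/sin δ ≈ 0.944, b = sin(fδ)/sin δ ≈ 0.489.
p = a·p₁ + b·p₂ ≈ (-0.220, -0.689, -0.690); φ = arcsin(p_z) ≈ -43.67°, λ = atan2(p_y, p_x) ≈ -107.69°.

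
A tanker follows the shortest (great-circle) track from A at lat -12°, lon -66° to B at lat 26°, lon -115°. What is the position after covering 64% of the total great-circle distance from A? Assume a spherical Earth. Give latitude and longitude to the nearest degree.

≈ lat 13°, lon -96°

Convert each endpoint to a unit vector on the sphere (x = cos φ cos λ, y = cos φ sin λ, z = sin φ).
The central angle between the endpoints is δ = arccos(p₁·p₂) ≈ 1.064 rad (60.9°).
Interpolate at f = 0.64 with slerp weights a = sin((1−f)δ)/sin δ ≈ 0.427, b = sin(fδ)/sin δ ≈ 0.720.
p = a·p₁ + b·p₂ ≈ (-0.103, -0.968, 0.227); φ = arcsin(p_z) ≈ 13.11°, λ = atan2(p_y, p_x) ≈ -96.10°.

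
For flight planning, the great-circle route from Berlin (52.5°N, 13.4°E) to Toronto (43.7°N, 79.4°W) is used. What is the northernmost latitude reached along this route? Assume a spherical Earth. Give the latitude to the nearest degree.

The great circle lies in the plane with unit normal n̂ = (p₁ × p₂)/|p₁ × p₂|.
Here n̂_z ≈ -0.517; the vertex latitude is φ_max = arccos|n̂_z| ≈ 58.9°.
Check via Clairaut: cos φ_max = |cos φ₁| · sin C = cos(52.5°)·sin(58.1°) ≈ 0.517, again giving ≈ 58.9°.

≈ 59°N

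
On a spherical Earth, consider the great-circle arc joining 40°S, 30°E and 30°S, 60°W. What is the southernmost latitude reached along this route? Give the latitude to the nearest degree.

The great circle lies in the plane with unit normal n̂ = (p₁ × p₂)/|p₁ × p₂|.
Here n̂_z ≈ -0.701; the vertex latitude is φ_max = arccos|n̂_z| ≈ 45.5°.
Check via Clairaut: cos φ_max = |cos φ₁| · sin C = cos(40.0°)·sin(113.9°) ≈ 0.701, again giving ≈ 45.5°.

≈ 46°S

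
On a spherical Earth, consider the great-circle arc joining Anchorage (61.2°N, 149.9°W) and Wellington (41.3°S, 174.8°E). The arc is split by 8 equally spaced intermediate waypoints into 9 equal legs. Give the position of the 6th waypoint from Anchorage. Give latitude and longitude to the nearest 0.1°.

The haversine formula gives a central angle δ ≈ 1.858 rad (106.4°) between the endpoints.
Interpolate at f = 6/9 with slerp weights a = sin((1−f)δ)/sin δ ≈ 0.605, b = sin(fδ)/sin δ ≈ 0.986.
p = a·p₁ + b·p₂ ≈ (-0.990, -0.079, -0.120); φ = arcsin(p_z) ≈ -6.90°, λ = atan2(p_y, p_x) ≈ -175.43°.

≈ 6.9°S, 175.4°W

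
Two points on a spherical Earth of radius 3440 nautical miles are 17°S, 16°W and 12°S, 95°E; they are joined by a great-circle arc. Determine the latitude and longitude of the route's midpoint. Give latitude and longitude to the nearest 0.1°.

≈ 24.5°S, 40.4°E

Convert each endpoint to a unit vector on the sphere (x = cos φ cos λ, y = cos φ sin λ, z = sin φ).
The central angle between the endpoints is δ = arccos(p₁·p₂) ≈ 1.849 rad (105.9°).
Interpolate at f = 1/2 with slerp weights a = sin((1−f)δ)/sin δ ≈ 0.830, b = sin(fδ)/sin δ ≈ 0.830.
p = a·p₁ + b·p₂ ≈ (0.692, 0.590, -0.415); φ = arcsin(p_z) ≈ -24.54°, λ = atan2(p_y, p_x) ≈ 40.44°.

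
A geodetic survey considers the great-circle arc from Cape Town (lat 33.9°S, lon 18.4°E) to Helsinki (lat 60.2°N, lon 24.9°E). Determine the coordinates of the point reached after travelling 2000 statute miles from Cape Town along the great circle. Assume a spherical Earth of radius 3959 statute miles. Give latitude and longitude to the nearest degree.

From cos δ = sin φ₁ sin φ₂ + cos φ₁ cos φ₂ cos Δλ, the central angle is δ ≈ 1.645 rad (94.3°). The total great-circle distance is δ·R ≈ 1.645 × 3959 ≈ 6513 mi, so the target fraction is f = 2000/6513 ≈ 0.307.
Interpolate at f ≈ 0.307 with slerp weights a = sin((1−f)δ)/sin δ ≈ 0.911, b = sin(fδ)/sin δ ≈ 0.485.
p = a·p₁ + b·p₂ ≈ (0.936, 0.340, -0.087); φ = arcsin(p_z) ≈ -4.99°, λ = atan2(p_y, p_x) ≈ 19.97°.

≈ lat 5°S, lon 20°E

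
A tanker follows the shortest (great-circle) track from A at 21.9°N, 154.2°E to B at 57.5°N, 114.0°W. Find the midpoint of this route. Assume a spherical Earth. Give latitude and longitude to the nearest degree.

≈ 49°N, 175°W

Write both endpoints as unit vectors p₁, p₂ with components (cos φ cos λ, cos φ sin λ, sin φ).
The central angle between the endpoints is δ = arccos(p₁·p₂) ≈ 1.267 rad (72.6°).
Interpolate at f = 1/2 with slerp weights a = sin((1−f)δ)/sin δ ≈ 0.620, b = sin(fδ)/sin δ ≈ 0.620.
p = a·p₁ + b·p₂ ≈ (-0.654, -0.054, 0.755); φ = arcsin(p_z) ≈ 49.00°, λ = atan2(p_y, p_x) ≈ -175.28°.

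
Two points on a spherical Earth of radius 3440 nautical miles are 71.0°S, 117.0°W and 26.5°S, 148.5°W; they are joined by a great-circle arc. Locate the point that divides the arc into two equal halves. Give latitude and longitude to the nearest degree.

≈ 50°S, 140°W

Convert each endpoint to a unit vector on the sphere (x = cos φ cos λ, y = cos φ sin λ, z = sin φ).
The central angle between the endpoints is δ = arccos(p₁·p₂) ≈ 0.836 rad (47.9°).
Interpolate at f = 1/2 with slerp weights a = sin((1−f)δ)/sin δ ≈ 0.547, b = sin(fδ)/sin δ ≈ 0.547.
p = a·p₁ + b·p₂ ≈ (-0.498, -0.415, -0.761); φ = arcsin(p_z) ≈ -49.59°, λ = atan2(p_y, p_x) ≈ -140.25°.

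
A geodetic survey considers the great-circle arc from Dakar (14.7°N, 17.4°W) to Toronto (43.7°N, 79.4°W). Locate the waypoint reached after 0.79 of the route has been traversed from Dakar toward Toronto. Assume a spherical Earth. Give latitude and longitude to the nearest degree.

≈ (41°N, 63°W)

Write both endpoints as unit vectors p₁, p₂ with components (cos φ cos λ, cos φ sin λ, sin φ).
The central angle between the endpoints is δ = arccos(p₁·p₂) ≈ 1.043 rad (59.8°).
Interpolate at f = 0.79 with slerp weights a = sin((1−f)δ)/sin δ ≈ 0.252, b = sin(fδ)/sin δ ≈ 0.849.
p = a·p₁ + b·p₂ ≈ (0.345, -0.676, 0.651); φ = arcsin(p_z) ≈ 40.59°, λ = atan2(p_y, p_x) ≈ -62.97°.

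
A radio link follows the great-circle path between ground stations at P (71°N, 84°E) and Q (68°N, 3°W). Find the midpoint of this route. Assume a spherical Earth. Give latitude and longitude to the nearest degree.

Write both endpoints as unit vectors p₁, p₂ with components (cos φ cos λ, cos φ sin λ, sin φ).
The central angle between the endpoints is δ = arccos(p₁·p₂) ≈ 0.488 rad (28.0°).
Interpolate at f = 1/2 with slerp weights a = sin((1−f)δ)/sin δ ≈ 0.515, b = sin(fδ)/sin δ ≈ 0.515.
p = a·p₁ + b·p₂ ≈ (0.210, 0.157, 0.965); φ = arcsin(p_z) ≈ 74.79°, λ = atan2(p_y, p_x) ≈ 36.70°.

≈ (75°N, 37°E)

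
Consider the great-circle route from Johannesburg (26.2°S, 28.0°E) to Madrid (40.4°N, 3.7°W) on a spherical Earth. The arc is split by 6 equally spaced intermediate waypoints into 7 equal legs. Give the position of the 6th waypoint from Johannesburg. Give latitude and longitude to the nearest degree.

Write both endpoints as unit vectors p₁, p₂ with components (cos φ cos λ, cos φ sin λ, sin φ).
The central angle between the endpoints is δ = arccos(p₁·p₂) ≈ 1.271 rad (72.8°).
Interpolate at f = 6/7 with slerp weights a = sin((1−f)δ)/sin δ ≈ 0.189, b = sin(fδ)/sin δ ≈ 0.928.
p = a·p₁ + b·p₂ ≈ (0.855, 0.034, 0.518); φ = arcsin(p_z) ≈ 31.19°, λ = atan2(p_y, p_x) ≈ 2.28°.

≈ 31°N, 2°E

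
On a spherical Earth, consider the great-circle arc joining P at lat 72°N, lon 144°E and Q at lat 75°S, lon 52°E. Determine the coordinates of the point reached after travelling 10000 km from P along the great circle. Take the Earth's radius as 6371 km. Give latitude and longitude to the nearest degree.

From cos δ = sin φ₁ sin φ₂ + cos φ₁ cos φ₂ cos Δλ, the central angle is δ ≈ 2.743 rad (157.1°). The total great-circle distance is δ·R ≈ 2.743 × 6371 ≈ 17473 km, so the target fraction is f = 10000/17473 ≈ 0.572.
Interpolate at f ≈ 0.572 with slerp weights a = sin((1−f)δ)/sin δ ≈ 2.373, b = sin(fδ)/sin δ ≈ 2.574.
p = a·p₁ + b·p₂ ≈ (-0.183, 0.956, -0.229); φ = arcsin(p_z) ≈ -13.26°, λ = atan2(p_y, p_x) ≈ 100.84°.

≈ lat 13°S, lon 101°E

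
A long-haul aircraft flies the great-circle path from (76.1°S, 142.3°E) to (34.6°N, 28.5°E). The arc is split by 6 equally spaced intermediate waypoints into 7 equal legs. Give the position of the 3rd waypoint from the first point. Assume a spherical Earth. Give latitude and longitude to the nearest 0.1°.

≈ (36.8°S, 48.4°E)

Write both endpoints as unit vectors p₁, p₂ with components (cos φ cos λ, cos φ sin λ, sin φ).
The central angle between the endpoints is δ = arccos(p₁·p₂) ≈ 2.254 rad (129.1°).
Interpolate at f = 3/7 with slerp weights a = sin((1−f)δ)/sin δ ≈ 1.238, b = sin(fδ)/sin δ ≈ 1.060.
p = a·p₁ + b·p₂ ≈ (0.532, 0.598, -0.599); φ = arcsin(p_z) ≈ -36.83°, λ = atan2(p_y, p_x) ≈ 48.37°.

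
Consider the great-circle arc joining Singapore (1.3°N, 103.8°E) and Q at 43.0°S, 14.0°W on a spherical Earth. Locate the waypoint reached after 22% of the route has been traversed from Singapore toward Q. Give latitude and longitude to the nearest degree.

Write both endpoints as unit vectors p₁, p₂ with components (cos φ cos λ, cos φ sin λ, sin φ).
The central angle between the endpoints is δ = arccos(p₁·p₂) ≈ 1.935 rad (110.9°).
Interpolate at f = 0.22 with slerp weights a = sin((1−f)δ)/sin δ ≈ 1.068, b = sin(fδ)/sin δ ≈ 0.442.
p = a·p₁ + b·p₂ ≈ (0.059, 0.959, -0.277); φ = arcsin(p_z) ≈ -16.10°, λ = atan2(p_y, p_x) ≈ 86.48°.

≈ 16°S, 86°E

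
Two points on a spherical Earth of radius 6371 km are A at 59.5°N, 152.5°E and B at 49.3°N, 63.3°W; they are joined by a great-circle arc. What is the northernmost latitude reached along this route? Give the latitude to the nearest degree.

≈ 78°N

The great circle lies in the plane with unit normal n̂ = (p₁ × p₂)/|p₁ × p₂|.
Here n̂_z ≈ +0.210; the vertex latitude is φ_max = arccos|n̂_z| ≈ 77.9°.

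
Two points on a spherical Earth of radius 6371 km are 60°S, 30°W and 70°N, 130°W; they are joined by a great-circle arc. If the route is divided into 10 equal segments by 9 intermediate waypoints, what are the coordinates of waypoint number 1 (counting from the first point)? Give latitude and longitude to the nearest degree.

≈ 48°S, 44°W

From cos δ = sin φ₁ sin φ₂ + cos φ₁ cos φ₂ cos Δλ, the central angle is δ ≈ 2.575 rad (147.5°).
Interpolate at f = 1/10 with slerp weights a = sin((1−f)δ)/sin δ ≈ 1.367, b = sin(fδ)/sin δ ≈ 0.474.
p = a·p₁ + b·p₂ ≈ (0.488, -0.466, -0.738); φ = arcsin(p_z) ≈ -47.59°, λ = atan2(p_y, p_x) ≈ -43.69°.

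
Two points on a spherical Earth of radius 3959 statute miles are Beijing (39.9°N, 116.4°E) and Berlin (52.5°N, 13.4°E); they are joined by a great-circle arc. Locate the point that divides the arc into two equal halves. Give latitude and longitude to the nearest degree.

Convert each endpoint to a unit vector on the sphere (x = cos φ cos λ, y = cos φ sin λ, z = sin φ).
The central angle between the endpoints is δ = arccos(p₁·p₂) ≈ 1.155 rad (66.2°).
Interpolate at f = 1/2 with slerp weights a = sin((1−f)δ)/sin δ ≈ 0.597, b = sin(fδ)/sin δ ≈ 0.597.
p = a·p₁ + b·p₂ ≈ (0.150, 0.494, 0.856); φ = arcsin(p_z) ≈ 58.90°, λ = atan2(p_y, p_x) ≈ 73.14°.

≈ 59°N, 73°E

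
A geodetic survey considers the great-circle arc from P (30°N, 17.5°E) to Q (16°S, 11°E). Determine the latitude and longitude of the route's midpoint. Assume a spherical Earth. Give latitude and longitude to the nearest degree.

Convert each endpoint to a unit vector on the sphere (x = cos φ cos λ, y = cos φ sin λ, z = sin φ).
The central angle between the endpoints is δ = arccos(p₁·p₂) ≈ 0.810 rad (46.4°).
Interpolate at f = 1/2 with slerp weights a = sin((1−f)δ)/sin δ ≈ 0.544, b = sin(fδ)/sin δ ≈ 0.544.
p = a·p₁ + b·p₂ ≈ (0.963, 0.241, 0.122); φ = arcsin(p_z) ≈ 7.01°, λ = atan2(p_y, p_x) ≈ 14.08°.

≈ (7°N, 14°E)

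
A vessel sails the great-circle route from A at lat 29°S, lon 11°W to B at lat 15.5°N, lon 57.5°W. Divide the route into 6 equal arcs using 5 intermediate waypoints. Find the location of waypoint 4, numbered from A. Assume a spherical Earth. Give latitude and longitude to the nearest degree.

≈ lat 0°N, lon 43°W

Write both endpoints as unit vectors p₁, p₂ with components (cos φ cos λ, cos φ sin λ, sin φ).
The central angle between the endpoints is δ = arccos(p₁·p₂) ≈ 1.103 rad (63.2°).
Interpolate at f = 4/6 with slerp weights a = sin((1−f)δ)/sin δ ≈ 0.403, b = sin(fδ)/sin δ ≈ 0.752.
p = a·p₁ + b·p₂ ≈ (0.735, -0.678, 0.006); φ = arcsin(p_z) ≈ 0.32°, λ = atan2(p_y, p_x) ≈ -42.70°.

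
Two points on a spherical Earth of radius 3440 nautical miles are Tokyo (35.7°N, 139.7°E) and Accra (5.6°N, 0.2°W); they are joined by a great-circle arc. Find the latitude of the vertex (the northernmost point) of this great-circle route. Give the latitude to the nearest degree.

The great circle lies in the plane with unit normal n̂ = (p₁ × p₂)/|p₁ × p₂|.
Here n̂_z ≈ -0.629; the vertex latitude is φ_max = arccos|n̂_z| ≈ 51.0°.
Check via Clairaut: cos φ_max = |cos φ₁| · sin C = cos(35.7°)·sin(50.8°) ≈ 0.629, again giving ≈ 51.0°.

≈ 51°N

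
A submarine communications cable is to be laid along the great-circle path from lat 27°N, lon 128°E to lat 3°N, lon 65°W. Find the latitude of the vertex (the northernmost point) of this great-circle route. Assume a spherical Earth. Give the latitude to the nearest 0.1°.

The great circle lies in the plane with unit normal n̂ = (p₁ × p₂)/|p₁ × p₂|.
Here n̂_z ≈ +0.372; the vertex latitude is φ_max = arccos|n̂_z| ≈ 68.1°.
Check via Clairaut: cos φ_max = |cos φ₁| · sin C = cos(27.0°)·sin(24.7°) ≈ 0.372, again giving ≈ 68.1°.

≈ 68.1°N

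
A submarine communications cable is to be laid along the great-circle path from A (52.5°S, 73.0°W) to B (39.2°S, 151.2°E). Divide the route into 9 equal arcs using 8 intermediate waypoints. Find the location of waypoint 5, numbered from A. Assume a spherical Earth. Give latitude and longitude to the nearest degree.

≈ (67°S, 168°W)

From cos δ = sin φ₁ sin φ₂ + cos φ₁ cos φ₂ cos Δλ, the central angle is δ ≈ 1.407 rad (80.6°).
Interpolate at f = 5/9 with slerp weights a = sin((1−f)δ)/sin δ ≈ 0.593, b = sin(fδ)/sin δ ≈ 0.714.
p = a·p₁ + b·p₂ ≈ (-0.379, -0.079, -0.922); φ = arcsin(p_z) ≈ -67.21°, λ = atan2(p_y, p_x) ≈ -168.26°.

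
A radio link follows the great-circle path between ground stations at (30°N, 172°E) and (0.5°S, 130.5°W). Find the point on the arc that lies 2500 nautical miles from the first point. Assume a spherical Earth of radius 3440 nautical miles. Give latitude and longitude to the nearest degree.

≈ (11°N, 148°W)

Write both endpoints as unit vectors p₁, p₂ with components (cos φ cos λ, cos φ sin λ, sin φ).
The central angle between the endpoints is δ = arccos(p₁·p₂) ≈ 1.092 rad (62.6°). The total great-circle distance is δ·R ≈ 1.092 × 3440 ≈ 3756 nmi, so the target fraction is f = 2500/3756 ≈ 0.666.
Interpolate at f ≈ 0.666 with slerp weights a = sin((1−f)δ)/sin δ ≈ 0.402, b = sin(fδ)/sin δ ≈ 0.749.
p = a·p₁ + b·p₂ ≈ (-0.831, -0.521, 0.195); φ = arcsin(p_z) ≈ 11.22°, λ = atan2(p_y, p_x) ≈ -147.93°.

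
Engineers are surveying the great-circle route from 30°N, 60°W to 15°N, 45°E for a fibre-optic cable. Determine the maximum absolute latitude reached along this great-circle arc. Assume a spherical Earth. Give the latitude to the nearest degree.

The great circle lies in the plane with unit normal n̂ = (p₁ × p₂)/|p₁ × p₂|.
Here n̂_z ≈ +0.811; the vertex latitude is φ_max = arccos|n̂_z| ≈ 35.8°.
Check via Clairaut: cos φ_max = |cos φ₁| · sin C = cos(30.0°)·sin(69.5°) ≈ 0.811, again giving ≈ 35.8°.

≈ 36°N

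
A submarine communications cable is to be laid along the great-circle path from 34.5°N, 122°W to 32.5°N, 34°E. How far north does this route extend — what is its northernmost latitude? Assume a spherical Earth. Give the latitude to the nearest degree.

The great circle lies in the plane with unit normal n̂ = (p₁ × p₂)/|p₁ × p₂|.
Here n̂_z ≈ +0.300; the vertex latitude is φ_max = arccos|n̂_z| ≈ 72.6°.

≈ 73°N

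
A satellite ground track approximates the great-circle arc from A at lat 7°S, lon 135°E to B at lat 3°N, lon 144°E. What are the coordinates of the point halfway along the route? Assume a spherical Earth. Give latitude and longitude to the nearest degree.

From cos δ = sin φ₁ sin φ₂ + cos φ₁ cos φ₂ cos Δλ, the central angle is δ ≈ 0.235 rad (13.4°).
Interpolate at f = 1/2 with slerp weights a = sin((1−f)δ)/sin δ ≈ 0.503, b = sin(fδ)/sin δ ≈ 0.503.
p = a·p₁ + b·p₂ ≈ (-0.760, 0.649, -0.035); φ = arcsin(p_z) ≈ -2.01°, λ = atan2(p_y, p_x) ≈ 139.51°.

≈ lat 2°S, lon 140°E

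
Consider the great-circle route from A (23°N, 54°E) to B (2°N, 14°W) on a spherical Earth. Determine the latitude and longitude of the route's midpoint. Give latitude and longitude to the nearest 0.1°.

≈ (15.0°N, 18.4°E)

Write both endpoints as unit vectors p₁, p₂ with components (cos φ cos λ, cos φ sin λ, sin φ).
The central angle between the endpoints is δ = arccos(p₁·p₂) ≈ 1.204 rad (69.0°).
Interpolate at f = 1/2 with slerp weights a = sin((1−f)δ)/sin δ ≈ 0.607, b = sin(fδ)/sin δ ≈ 0.607.
p = a·p₁ + b·p₂ ≈ (0.917, 0.305, 0.258); φ = arcsin(p_z) ≈ 14.97°, λ = atan2(p_y, p_x) ≈ 18.41°.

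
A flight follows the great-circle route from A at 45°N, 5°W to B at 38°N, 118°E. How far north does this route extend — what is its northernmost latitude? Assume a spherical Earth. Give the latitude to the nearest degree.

≈ 62°N

The great circle lies in the plane with unit normal n̂ = (p₁ × p₂)/|p₁ × p₂|.
Here n̂_z ≈ +0.471; the vertex latitude is φ_max = arccos|n̂_z| ≈ 61.9°.
Check via Clairaut: cos φ_max = |cos φ₁| · sin C = cos(45.0°)·sin(41.8°) ≈ 0.471, again giving ≈ 61.9°.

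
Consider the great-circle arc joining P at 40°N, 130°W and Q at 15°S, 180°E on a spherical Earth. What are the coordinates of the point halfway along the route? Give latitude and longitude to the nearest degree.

From cos δ = sin φ₁ sin φ₂ + cos φ₁ cos φ₂ cos Δλ, the central angle is δ ≈ 1.256 rad (72.0°).
Interpolate at f = 1/2 with slerp weights a = sin((1−f)δ)/sin δ ≈ 0.618, b = sin(fδ)/sin δ ≈ 0.618.
p = a·p₁ + b·p₂ ≈ (-0.901, -0.363, 0.237); φ = arcsin(p_z) ≈ 13.73°, λ = atan2(p_y, p_x) ≈ -158.08°.

≈ 14°N, 158°W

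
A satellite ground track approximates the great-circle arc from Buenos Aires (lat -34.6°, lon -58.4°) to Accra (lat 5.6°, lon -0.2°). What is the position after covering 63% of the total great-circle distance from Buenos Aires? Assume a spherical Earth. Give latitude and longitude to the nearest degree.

From cos δ = sin φ₁ sin φ₂ + cos φ₁ cos φ₂ cos Δλ, the central angle is δ ≈ 1.185 rad (67.9°).
Interpolate at f = 0.63 with slerp weights a = sin((1−f)δ)/sin δ ≈ 0.458, b = sin(fδ)/sin δ ≈ 0.733.
p = a·p₁ + b·p₂ ≈ (0.927, -0.324, -0.189); φ = arcsin(p_z) ≈ -10.88°, λ = atan2(p_y, p_x) ≈ -19.25°.

≈ lat -11°, lon -19°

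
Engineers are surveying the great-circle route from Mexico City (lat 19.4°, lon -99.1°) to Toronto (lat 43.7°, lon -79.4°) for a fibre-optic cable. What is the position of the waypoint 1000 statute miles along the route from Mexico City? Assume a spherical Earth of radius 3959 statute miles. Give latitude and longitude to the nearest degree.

≈ lat 32°, lon -91°

The haversine formula gives a central angle δ ≈ 0.513 rad (29.4°) between the endpoints. The total great-circle distance is δ·R ≈ 0.513 × 3959 ≈ 2029 mi, so the target fraction is f = 1000/2029 ≈ 0.493.
Interpolate at f ≈ 0.493 with slerp weights a = sin((1−f)δ)/sin δ ≈ 0.524, b = sin(fδ)/sin δ ≈ 0.510.
p = a·p₁ + b·p₂ ≈ (-0.010, -0.850, 0.526); φ = arcsin(p_z) ≈ 31.75°, λ = atan2(p_y, p_x) ≈ -90.70°.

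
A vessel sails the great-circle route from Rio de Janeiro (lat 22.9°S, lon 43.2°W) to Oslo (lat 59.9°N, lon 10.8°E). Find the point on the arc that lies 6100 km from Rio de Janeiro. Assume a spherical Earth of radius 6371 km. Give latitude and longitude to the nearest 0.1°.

≈ lat 27.7°N, lon 21.2°W

Convert each endpoint to a unit vector on the sphere (x = cos φ cos λ, y = cos φ sin λ, z = sin φ).
The central angle between the endpoints is δ = arccos(p₁·p₂) ≈ 1.636 rad (93.7°). The total great-circle distance is δ·R ≈ 1.636 × 6371 ≈ 10423 km, so the target fraction is f = 6100/10423 ≈ 0.585.
Interpolate at f ≈ 0.585 with slerp weights a = sin((1−f)δ)/sin δ ≈ 0.629, b = sin(fδ)/sin δ ≈ 0.819.
p = a·p₁ + b·p₂ ≈ (0.826, -0.320, 0.464); φ = arcsin(p_z) ≈ 27.66°, λ = atan2(p_y, p_x) ≈ -21.15°.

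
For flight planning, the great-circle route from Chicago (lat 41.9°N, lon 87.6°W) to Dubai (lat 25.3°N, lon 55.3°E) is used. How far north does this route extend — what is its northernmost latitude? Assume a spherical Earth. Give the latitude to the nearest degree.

≈ 65°N

The great circle lies in the plane with unit normal n̂ = (p₁ × p₂)/|p₁ × p₂|.
Here n̂_z ≈ +0.419; the vertex latitude is φ_max = arccos|n̂_z| ≈ 65.2°.
Check via Clairaut: cos φ_max = |cos φ₁| · sin C = cos(41.9°)·sin(34.3°) ≈ 0.419, again giving ≈ 65.2°.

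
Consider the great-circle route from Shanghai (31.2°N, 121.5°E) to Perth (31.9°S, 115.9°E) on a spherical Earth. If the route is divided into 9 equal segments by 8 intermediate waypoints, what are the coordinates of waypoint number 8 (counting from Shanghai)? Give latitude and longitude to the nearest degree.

Convert each endpoint to a unit vector on the sphere (x = cos φ cos λ, y = cos φ sin λ, z = sin φ).
The central angle between the endpoints is δ = arccos(p₁·p₂) ≈ 1.105 rad (63.3°).
Interpolate at f = 8/9 with slerp weights a = sin((1−f)δ)/sin δ ≈ 0.137, b = sin(fδ)/sin δ ≈ 0.931.
p = a·p₁ + b·p₂ ≈ (-0.406, 0.811, -0.421); φ = arcsin(p_z) ≈ -24.89°, λ = atan2(p_y, p_x) ≈ 116.62°.

≈ 25°S, 117°E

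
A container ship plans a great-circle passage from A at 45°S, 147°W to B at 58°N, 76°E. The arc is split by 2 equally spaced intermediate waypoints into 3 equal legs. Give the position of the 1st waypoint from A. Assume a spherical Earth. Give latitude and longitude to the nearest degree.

≈ 5°S, 178°E

From cos δ = sin φ₁ sin φ₂ + cos φ₁ cos φ₂ cos Δλ, the central angle is δ ≈ 2.634 rad (150.9°).
Interpolate at f = 1/3 with slerp weights a = sin((1−f)δ)/sin δ ≈ 2.021, b = sin(fδ)/sin δ ≈ 1.582.
p = a·p₁ + b·p₂ ≈ (-0.996, 0.035, -0.088); φ = arcsin(p_z) ≈ -5.02°, λ = atan2(p_y, p_x) ≈ 177.98°.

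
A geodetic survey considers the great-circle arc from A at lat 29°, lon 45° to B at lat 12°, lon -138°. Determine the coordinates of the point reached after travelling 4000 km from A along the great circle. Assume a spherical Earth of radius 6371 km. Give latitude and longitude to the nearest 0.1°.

≈ lat 64.8°, lon 51.2°

Convert each endpoint to a unit vector on the sphere (x = cos φ cos λ, y = cos φ sin λ, z = sin φ).
The central angle between the endpoints is δ = arccos(p₁·p₂) ≈ 2.424 rad (138.9°). The total great-circle distance is δ·R ≈ 2.424 × 6371 ≈ 15445 km, so the target fraction is f = 4000/15445 ≈ 0.259.
Interpolate at f ≈ 0.259 with slerp weights a = sin((1−f)δ)/sin δ ≈ 1.483, b = sin(fδ)/sin δ ≈ 0.894.
p = a·p₁ + b·p₂ ≈ (0.267, 0.332, 0.905); φ = arcsin(p_z) ≈ 64.76°, λ = atan2(p_y, p_x) ≈ 51.16°.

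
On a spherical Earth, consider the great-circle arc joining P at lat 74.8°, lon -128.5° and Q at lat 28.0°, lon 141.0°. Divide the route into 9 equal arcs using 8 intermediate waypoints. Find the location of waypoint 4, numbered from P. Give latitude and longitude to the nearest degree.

≈ lat 60°, lon 161°

Write both endpoints as unit vectors p₁, p₂ with components (cos φ cos λ, cos φ sin λ, sin φ).
The central angle between the endpoints is δ = arccos(p₁·p₂) ≈ 1.103 rad (63.2°).
Interpolate at f = 4/9 with slerp weights a = sin((1−f)δ)/sin δ ≈ 0.644, b = sin(fδ)/sin δ ≈ 0.527.
p = a·p₁ + b·p₂ ≈ (-0.467, 0.161, 0.869); φ = arcsin(p_z) ≈ 60.39°, λ = atan2(p_y, p_x) ≈ 161.00°.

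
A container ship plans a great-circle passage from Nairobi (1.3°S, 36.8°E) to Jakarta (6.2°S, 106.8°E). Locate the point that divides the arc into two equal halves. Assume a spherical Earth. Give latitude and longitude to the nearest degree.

≈ (5°S, 72°E)

Write both endpoints as unit vectors p₁, p₂ with components (cos φ cos λ, cos φ sin λ, sin φ).
The central angle between the endpoints is δ = arccos(p₁·p₂) ≈ 1.221 rad (70.0°).
Interpolate at f = 1/2 with slerp weights a = sin((1−f)δ)/sin δ ≈ 0.610, b = sin(fδ)/sin δ ≈ 0.610.
p = a·p₁ + b·p₂ ≈ (0.313, 0.946, -0.080); φ = arcsin(p_z) ≈ -4.57°, λ = atan2(p_y, p_x) ≈ 71.69°.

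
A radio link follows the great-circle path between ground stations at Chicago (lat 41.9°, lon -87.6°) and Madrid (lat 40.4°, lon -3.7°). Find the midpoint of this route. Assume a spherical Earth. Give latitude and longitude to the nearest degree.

≈ lat 50°, lon -45°

From cos δ = sin φ₁ sin φ₂ + cos φ₁ cos φ₂ cos Δλ, the central angle is δ ≈ 1.055 rad (60.5°).
Interpolate at f = 1/2 with slerp weights a = sin((1−f)δ)/sin δ ≈ 0.579, b = sin(fδ)/sin δ ≈ 0.579.
p = a·p₁ + b·p₂ ≈ (0.458, -0.459, 0.762); φ = arcsin(p_z) ≈ 49.60°, λ = atan2(p_y, p_x) ≈ -45.06°.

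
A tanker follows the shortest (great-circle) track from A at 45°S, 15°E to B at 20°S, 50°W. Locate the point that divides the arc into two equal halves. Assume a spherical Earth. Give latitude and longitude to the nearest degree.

Write both endpoints as unit vectors p₁, p₂ with components (cos φ cos λ, cos φ sin λ, sin φ).
The central angle between the endpoints is δ = arccos(p₁·p₂) ≈ 1.021 rad (58.5°).
Interpolate at f = 1/2 with slerp weights a = sin((1−f)δ)/sin δ ≈ 0.573, b = sin(fδ)/sin δ ≈ 0.573.
p = a·p₁ + b·p₂ ≈ (0.738, -0.308, -0.601); φ = arcsin(p_z) ≈ -36.96°, λ = atan2(p_y, p_x) ≈ -22.64°.

≈ 37°S, 23°W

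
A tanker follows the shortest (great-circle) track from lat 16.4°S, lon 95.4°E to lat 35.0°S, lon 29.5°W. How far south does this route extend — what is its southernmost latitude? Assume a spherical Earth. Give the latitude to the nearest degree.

The great circle lies in the plane with unit normal n̂ = (p₁ × p₂)/|p₁ × p₂|.
Here n̂_z ≈ -0.673; the vertex latitude is φ_max = arccos|n̂_z| ≈ 47.7°.
Check via Clairaut: cos φ_max = |cos φ₁| · sin C = cos(16.4°)·sin(135.5°) ≈ 0.673, again giving ≈ 47.7°.

≈ 48°S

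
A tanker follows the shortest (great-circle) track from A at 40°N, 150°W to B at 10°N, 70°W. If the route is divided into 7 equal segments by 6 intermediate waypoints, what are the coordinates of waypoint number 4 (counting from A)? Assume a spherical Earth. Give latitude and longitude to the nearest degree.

The haversine formula gives a central angle δ ≈ 1.326 rad (76.0°) between the endpoints.
Interpolate at f = 4/7 with slerp weights a = sin((1−f)δ)/sin δ ≈ 0.555, b = sin(fδ)/sin δ ≈ 0.708.
p = a·p₁ + b·p₂ ≈ (-0.129, -0.868, 0.480); φ = arcsin(p_z) ≈ 28.65°, λ = atan2(p_y, p_x) ≈ -98.48°.

≈ 29°N, 98°W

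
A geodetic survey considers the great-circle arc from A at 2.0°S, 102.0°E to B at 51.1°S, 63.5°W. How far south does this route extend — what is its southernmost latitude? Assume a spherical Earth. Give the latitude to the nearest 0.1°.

The great circle lies in the plane with unit normal n̂ = (p₁ × p₂)/|p₁ × p₂|.
Here n̂_z ≈ -0.193; the vertex latitude is φ_max = arccos|n̂_z| ≈ 78.9°.

≈ 78.9°S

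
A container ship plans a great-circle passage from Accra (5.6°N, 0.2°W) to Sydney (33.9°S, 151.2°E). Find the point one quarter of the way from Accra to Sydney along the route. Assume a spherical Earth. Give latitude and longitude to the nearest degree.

≈ 21°S, 23°E

Write both endpoints as unit vectors p₁, p₂ with components (cos φ cos λ, cos φ sin λ, sin φ).
The central angle between the endpoints is δ = arccos(p₁·p₂) ≈ 2.465 rad (141.2°).
Interpolate at f = 1/4 with slerp weights a = sin((1−f)δ)/sin δ ≈ 1.536, b = sin(fδ)/sin δ ≈ 0.923.
p = a·p₁ + b·p₂ ≈ (0.857, 0.364, -0.365); φ = arcsin(p_z) ≈ -21.40°, λ = atan2(p_y, p_x) ≈ 23.00°.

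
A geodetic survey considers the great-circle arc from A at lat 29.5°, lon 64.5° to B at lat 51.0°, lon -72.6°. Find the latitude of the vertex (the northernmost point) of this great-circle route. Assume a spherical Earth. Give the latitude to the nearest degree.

The great circle lies in the plane with unit normal n̂ = (p₁ × p₂)/|p₁ × p₂|.
Here n̂_z ≈ -0.373; the vertex latitude is φ_max = arccos|n̂_z| ≈ 68.1°.
Check via Clairaut: cos φ_max = |cos φ₁| · sin C = cos(29.5°)·sin(25.4°) ≈ 0.373, again giving ≈ 68.1°.

≈ 68°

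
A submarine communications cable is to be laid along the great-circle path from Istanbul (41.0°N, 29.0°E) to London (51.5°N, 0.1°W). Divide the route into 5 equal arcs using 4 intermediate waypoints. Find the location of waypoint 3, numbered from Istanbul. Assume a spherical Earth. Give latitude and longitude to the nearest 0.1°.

Convert each endpoint to a unit vector on the sphere (x = cos φ cos λ, y = cos φ sin λ, z = sin φ).
The central angle between the endpoints is δ = arccos(p₁·p₂) ≈ 0.393 rad (22.5°).
Interpolate at f = 3/5 with slerp weights a = sin((1−f)δ)/sin δ ≈ 0.409, b = sin(fδ)/sin δ ≈ 0.610.
p = a·p₁ + b·p₂ ≈ (0.650, 0.149, 0.746); φ = arcsin(p_z) ≈ 48.21°, λ = atan2(p_y, p_x) ≈ 12.91°.

≈ 48.2°N, 12.9°E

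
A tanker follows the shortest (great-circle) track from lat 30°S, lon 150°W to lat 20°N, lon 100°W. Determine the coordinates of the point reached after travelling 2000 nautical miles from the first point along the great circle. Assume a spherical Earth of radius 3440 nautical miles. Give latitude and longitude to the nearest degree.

≈ lat 7°S, lon 125°W

Convert each endpoint to a unit vector on the sphere (x = cos φ cos λ, y = cos φ sin λ, z = sin φ).
The central angle between the endpoints is δ = arccos(p₁·p₂) ≈ 1.211 rad (69.4°). The total great-circle distance is δ·R ≈ 1.211 × 3440 ≈ 4166 nmi, so the target fraction is f = 2000/4166 ≈ 0.480.
Interpolate at f ≈ 0.480 with slerp weights a = sin((1−f)δ)/sin δ ≈ 0.629, b = sin(fδ)/sin δ ≈ 0.587.
p = a·p₁ + b·p₂ ≈ (-0.568, -0.815, -0.114); φ = arcsin(p_z) ≈ -6.54°, λ = atan2(p_y, p_x) ≈ -124.84°.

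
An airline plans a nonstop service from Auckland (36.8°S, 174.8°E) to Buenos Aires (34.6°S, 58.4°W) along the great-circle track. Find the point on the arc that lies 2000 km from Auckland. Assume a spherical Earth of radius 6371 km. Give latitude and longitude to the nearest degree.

≈ (49°S, 167°W)

Convert each endpoint to a unit vector on the sphere (x = cos φ cos λ, y = cos φ sin λ, z = sin φ).
The central angle between the endpoints is δ = arccos(p₁·p₂) ≈ 1.625 rad (93.1°). The total great-circle distance is δ·R ≈ 1.625 × 6371 ≈ 10356 km, so the target fraction is f = 2000/10356 ≈ 0.193.
Interpolate at f ≈ 0.193 with slerp weights a = sin((1−f)δ)/sin δ ≈ 0.968, b = sin(fδ)/sin δ ≈ 0.309.
p = a·p₁ + b·p₂ ≈ (-0.639, -0.147, -0.755); φ = arcsin(p_z) ≈ -49.07°, λ = atan2(p_y, p_x) ≈ -167.07°.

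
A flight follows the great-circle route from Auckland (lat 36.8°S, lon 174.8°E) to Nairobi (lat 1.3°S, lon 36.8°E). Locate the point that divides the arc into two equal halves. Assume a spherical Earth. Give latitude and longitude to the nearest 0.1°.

≈ lat 42.8°S, lon 89.7°E

Convert each endpoint to a unit vector on the sphere (x = cos φ cos λ, y = cos φ sin λ, z = sin φ).
The central angle between the endpoints is δ = arccos(p₁·p₂) ≈ 2.191 rad (125.5°).
Interpolate at f = 1/2 with slerp weights a = sin((1−f)δ)/sin δ ≈ 1.093, b = sin(fδ)/sin δ ≈ 1.093.
p = a·p₁ + b·p₂ ≈ (0.003, 0.734, -0.679); φ = arcsin(p_z) ≈ -42.80°, λ = atan2(p_y, p_x) ≈ 89.74°.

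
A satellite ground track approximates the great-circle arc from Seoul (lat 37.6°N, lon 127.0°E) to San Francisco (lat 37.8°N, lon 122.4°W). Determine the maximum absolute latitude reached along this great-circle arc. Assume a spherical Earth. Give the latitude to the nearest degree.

≈ 54°N

The great circle lies in the plane with unit normal n̂ = (p₁ × p₂)/|p₁ × p₂|.
Here n̂_z ≈ +0.593; the vertex latitude is φ_max = arccos|n̂_z| ≈ 53.6°.
Check via Clairaut: cos φ_max = |cos φ₁| · sin C = cos(37.6°)·sin(48.5°) ≈ 0.593, again giving ≈ 53.6°.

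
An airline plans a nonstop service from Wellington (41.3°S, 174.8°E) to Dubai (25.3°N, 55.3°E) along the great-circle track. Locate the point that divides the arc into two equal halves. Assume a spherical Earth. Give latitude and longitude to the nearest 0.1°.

≈ 15.4°S, 106.1°E

Write both endpoints as unit vectors p₁, p₂ with components (cos φ cos λ, cos φ sin λ, sin φ).
The central angle between the endpoints is δ = arccos(p₁·p₂) ≈ 2.235 rad (128.1°).
Interpolate at f = 1/2 with slerp weights a = sin((1−f)δ)/sin δ ≈ 1.142, b = sin(fδ)/sin δ ≈ 1.142.
p = a·p₁ + b·p₂ ≈ (-0.267, 0.926, -0.266); φ = arcsin(p_z) ≈ -15.41°, λ = atan2(p_y, p_x) ≈ 106.05°.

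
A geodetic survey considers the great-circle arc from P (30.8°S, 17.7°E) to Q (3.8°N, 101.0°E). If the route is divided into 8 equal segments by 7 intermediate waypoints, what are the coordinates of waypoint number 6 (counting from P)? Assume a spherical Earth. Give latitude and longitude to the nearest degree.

≈ (7°S, 83°E)

Convert each endpoint to a unit vector on the sphere (x = cos φ cos λ, y = cos φ sin λ, z = sin φ).
The central angle between the endpoints is δ = arccos(p₁·p₂) ≈ 1.505 rad (86.2°).
Interpolate at f = 6/8 with slerp weights a = sin((1−f)δ)/sin δ ≈ 0.368, b = sin(fδ)/sin δ ≈ 0.906.
p = a·p₁ + b·p₂ ≈ (0.129, 0.983, -0.128); φ = arcsin(p_z) ≈ -7.38°, λ = atan2(p_y, p_x) ≈ 82.54°.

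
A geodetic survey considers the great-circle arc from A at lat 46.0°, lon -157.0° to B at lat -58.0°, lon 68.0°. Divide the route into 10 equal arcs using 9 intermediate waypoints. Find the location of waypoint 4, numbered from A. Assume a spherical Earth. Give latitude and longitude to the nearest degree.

Write both endpoints as unit vectors p₁, p₂ with components (cos φ cos λ, cos φ sin λ, sin φ).
The central angle between the endpoints is δ = arccos(p₁·p₂) ≈ 2.627 rad (150.5°).
Interpolate at f = 4/10 with slerp weights a = sin((1−f)δ)/sin δ ≈ 2.031, b = sin(fδ)/sin δ ≈ 1.762.
p = a·p₁ + b·p₂ ≈ (-0.949, 0.315, -0.034); φ = arcsin(p_z) ≈ -1.93°, λ = atan2(p_y, p_x) ≈ 161.65°.

≈ lat -2°, lon 162°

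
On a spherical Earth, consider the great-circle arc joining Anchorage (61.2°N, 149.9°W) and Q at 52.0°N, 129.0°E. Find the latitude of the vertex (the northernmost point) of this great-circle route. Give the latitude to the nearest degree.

≈ 64°N

The great circle lies in the plane with unit normal n̂ = (p₁ × p₂)/|p₁ × p₂|.
Here n̂_z ≈ -0.433; the vertex latitude is φ_max = arccos|n̂_z| ≈ 64.3°.
Check via Clairaut: cos φ_max = |cos φ₁| · sin C = cos(61.2°)·sin(64.0°) ≈ 0.433, again giving ≈ 64.3°.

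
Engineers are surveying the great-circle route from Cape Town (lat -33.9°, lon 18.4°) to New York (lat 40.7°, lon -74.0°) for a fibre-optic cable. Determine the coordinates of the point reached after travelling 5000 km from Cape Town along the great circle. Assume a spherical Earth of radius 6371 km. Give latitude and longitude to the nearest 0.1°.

The haversine formula gives a central angle δ ≈ 1.971 rad (113.0°) between the endpoints. The total great-circle distance is δ·R ≈ 1.971 × 6371 ≈ 12560 km, so the target fraction is f = 5000/12560 ≈ 0.398.
Interpolate at f ≈ 0.398 with slerp weights a = sin((1−f)δ)/sin δ ≈ 1.007, b = sin(fδ)/sin δ ≈ 0.767.
p = a·p₁ + b·p₂ ≈ (0.953, -0.296, -0.061); φ = arcsin(p_z) ≈ -3.50°, λ = atan2(p_y, p_x) ≈ -17.22°.

≈ lat -3.5°, lon -17.2°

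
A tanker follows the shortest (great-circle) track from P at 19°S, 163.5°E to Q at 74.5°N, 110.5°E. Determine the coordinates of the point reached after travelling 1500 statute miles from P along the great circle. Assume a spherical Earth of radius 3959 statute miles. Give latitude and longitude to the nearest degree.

≈ 2°N, 159°E

The haversine formula gives a central angle δ ≈ 1.733 rad (99.3°) between the endpoints. The total great-circle distance is δ·R ≈ 1.733 × 3959 ≈ 6862 mi, so the target fraction is f = 1500/6862 ≈ 0.219.
Interpolate at f ≈ 0.219 with slerp weights a = sin((1−f)δ)/sin δ ≈ 0.990, b = sin(fδ)/sin δ ≈ 0.375.
p = a·p₁ + b·p₂ ≈ (-0.932, 0.360, 0.039); φ = arcsin(p_z) ≈ 2.23°, λ = atan2(p_y, p_x) ≈ 158.91°.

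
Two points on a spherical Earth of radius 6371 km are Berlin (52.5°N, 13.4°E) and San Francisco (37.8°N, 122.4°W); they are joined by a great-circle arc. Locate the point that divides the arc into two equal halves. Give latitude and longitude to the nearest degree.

≈ (69°N, 72°W)

Convert each endpoint to a unit vector on the sphere (x = cos φ cos λ, y = cos φ sin λ, z = sin φ).
The central angle between the endpoints is δ = arccos(p₁·p₂) ≈ 1.429 rad (81.9°).
Interpolate at f = 1/2 with slerp weights a = sin((1−f)δ)/sin δ ≈ 0.662, b = sin(fδ)/sin δ ≈ 0.662.
p = a·p₁ + b·p₂ ≈ (0.112, -0.348, 0.931); φ = arcsin(p_z) ≈ 68.55°, λ = atan2(p_y, p_x) ≈ -72.21°.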